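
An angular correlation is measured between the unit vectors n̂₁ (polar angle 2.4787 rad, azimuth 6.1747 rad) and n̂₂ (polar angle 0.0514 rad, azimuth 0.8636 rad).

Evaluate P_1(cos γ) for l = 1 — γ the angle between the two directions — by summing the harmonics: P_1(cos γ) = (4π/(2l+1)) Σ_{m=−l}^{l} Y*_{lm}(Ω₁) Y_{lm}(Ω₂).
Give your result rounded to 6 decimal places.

-0.769355

Expand P_1 via completeness: Σ_{m} conj(Y_{1,m}) at Ω₁ times Y_{1,m} at Ω₂ —
  term(m=-1) = (0.002127, -0.003118)   from Y*(Ω₁)=(0.211367, -0.023021), Y(Ω₂)=(0.011533, -0.013494)
  term(m=+0) = (-0.187924, -0.000000)   from Y*(Ω₁)=(-0.385124, -0.000000), Y(Ω₂)=(0.487957, 0.000000)
  term(m=+1) = (0.002127, 0.003118)   from Y*(Ω₁)=(-0.211367, -0.023021), Y(Ω₂)=(-0.011533, -0.013494)
Total Σ_m = (-0.183670, 0.000000). Multiply by 4.188790: (-0.769355, 0.000000). P_1(cos γ) = -0.769355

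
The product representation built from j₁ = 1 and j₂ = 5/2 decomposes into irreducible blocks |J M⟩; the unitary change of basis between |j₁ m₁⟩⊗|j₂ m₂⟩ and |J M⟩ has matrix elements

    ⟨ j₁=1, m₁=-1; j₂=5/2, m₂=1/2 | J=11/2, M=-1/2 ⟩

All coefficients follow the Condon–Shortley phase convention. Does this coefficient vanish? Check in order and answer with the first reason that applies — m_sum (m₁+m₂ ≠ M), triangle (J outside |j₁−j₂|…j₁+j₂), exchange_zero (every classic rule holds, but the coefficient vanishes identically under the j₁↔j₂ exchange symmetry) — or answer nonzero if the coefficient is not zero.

triangle

m-sum: m₁+m₂ = -1+1/2 = -1/2, M = -1/2  ✓
triangle: need |j₁−j₂| ≤ J ≤ j₁+j₂, i.e. J ∈ [3/2, 7/2]; J = 11/2 is outside ✗ ⇒ coefficient is 0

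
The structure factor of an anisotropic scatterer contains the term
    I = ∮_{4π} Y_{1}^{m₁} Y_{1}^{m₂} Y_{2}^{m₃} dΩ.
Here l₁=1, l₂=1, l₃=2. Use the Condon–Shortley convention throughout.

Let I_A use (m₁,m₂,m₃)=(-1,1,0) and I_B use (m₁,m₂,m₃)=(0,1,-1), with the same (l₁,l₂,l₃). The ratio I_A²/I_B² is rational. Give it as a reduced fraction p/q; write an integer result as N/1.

Shared (l₁,l₂,l₃)=(1,1,2): N and (l;000)² cancel in I_A²/I_B².
A: Δ = 0!·2!·2!/5! = 1/30; Racah Σ t=0..0: t=0:+1/4 = 1/4; ⇒ 3j(1 1 2; -1 1 0)² = 1/30, sgn +1
B: Δ = 0!·2!·2!/5! = 1/30; Racah Σ t=0..0: t=0:+1/2 = 1/2; ⇒ 3j(1 1 2; 0 1 -1)² = 1/10, sgn -1
I_A²/I_B² = (1/30)/(1/10) = 1/3

1/3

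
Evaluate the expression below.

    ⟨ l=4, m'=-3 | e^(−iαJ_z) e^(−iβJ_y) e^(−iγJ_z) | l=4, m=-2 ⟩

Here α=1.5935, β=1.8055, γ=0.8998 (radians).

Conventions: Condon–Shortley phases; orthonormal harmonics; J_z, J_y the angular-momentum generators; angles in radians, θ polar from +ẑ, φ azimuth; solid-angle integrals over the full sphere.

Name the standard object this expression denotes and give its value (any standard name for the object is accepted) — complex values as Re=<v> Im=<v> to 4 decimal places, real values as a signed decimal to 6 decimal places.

Wigner D-matrix element, Re=-0.3753 Im=-0.1148

This is a Wigner D-matrix element — the rotation-matrix element ⟨l m'| R(α,β,γ) |l m⟩ in the angular-momentum basis.
Split into d^4_{-3,-2}(β=1.8055) × two z-phases.
With c≡cos(β/2)=0.619453 and s≡sin(β/2)=0.785033, N=[1·5040·2·720]^{1/2}=2693.993318
Admissible k: 1..2 (factorial args all ≥0)
  k=1: (−1)^0·2693.9933/(720)·0.6195^7·0.7850^1 = +0.102805
  k=2: (−1)^1·2693.9933/(240)·0.6195^5·0.7850^3 = -0.495328
d^4_{-3,-2}(1.8055) = +0.102805 -0.495328 = -0.392524
Phases: e^{-i·(-3)·1.5935}=+0.068058-0.997681i, e^{-i·(-2)·0.8998}=-0.226813+0.973938i ⇒ D=-0.375348-0.114841i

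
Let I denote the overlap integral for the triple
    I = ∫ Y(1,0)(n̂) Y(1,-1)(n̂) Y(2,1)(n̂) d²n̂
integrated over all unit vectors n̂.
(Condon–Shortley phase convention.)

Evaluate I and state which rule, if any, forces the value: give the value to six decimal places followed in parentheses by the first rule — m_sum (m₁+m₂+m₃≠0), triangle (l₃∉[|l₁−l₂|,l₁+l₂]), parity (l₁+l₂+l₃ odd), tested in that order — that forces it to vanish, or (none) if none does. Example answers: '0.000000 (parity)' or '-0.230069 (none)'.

m-sum 0 ✓  L=4 even ✓  0≤2≤2 ✓
Π(2lᵢ+1) = 3×3×5 = 45
triangle coeff Δ(1,1,2) = 1/30
Σ_t [0,0]: t=0:+1/1 = 1/1
(3j)²=2/15 [(1 1 2; 0 0 0)], sign=+1
Σ_t [0,0]: t=0:+1/2 = 1/2
(3j)²=1/10 [(1 1 2; 0 -1 1)], sign=-1
⇒ 4πI² = 3/5
I = (-1)√(3/5/(4π)) = -0.21850969
No selection rule forces the value: the integral is nonzero (none).

-0.218510 (none)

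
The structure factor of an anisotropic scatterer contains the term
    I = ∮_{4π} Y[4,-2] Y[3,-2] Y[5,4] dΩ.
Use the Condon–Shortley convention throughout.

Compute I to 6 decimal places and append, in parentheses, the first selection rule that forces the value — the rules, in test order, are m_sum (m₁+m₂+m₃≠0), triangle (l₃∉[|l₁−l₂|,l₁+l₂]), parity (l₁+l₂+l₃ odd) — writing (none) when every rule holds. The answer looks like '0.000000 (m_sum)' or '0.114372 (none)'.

Checks pass: Σm=0; 12 even; l₃=5∈[1,7].
(2·4+1)(2·3+1)(2·5+1) = 693
Δ: 2! 6! 4! / 13! → 1/180180
sum: t=0:+1/576 t=1:−1/144 t=2:+1/576 = -1/288
3j²(4 3 5; 0 0 0) = Δ·Π!·Σ² = 20/1001  (sign +1)
sum: t=0:+1/8640 t=1:−1/2880 = -1/4320
3j²(4 3 5; -2 -2 4) = Δ·Π!·Σ² = 8/429  (sign +1)
combine: 4πI² = 693·20/1001·8/429 = 480/1859
take √, sign +1: I = 0.14334284
No selection rule forces the value: the integral is nonzero (none).

0.143343 (none)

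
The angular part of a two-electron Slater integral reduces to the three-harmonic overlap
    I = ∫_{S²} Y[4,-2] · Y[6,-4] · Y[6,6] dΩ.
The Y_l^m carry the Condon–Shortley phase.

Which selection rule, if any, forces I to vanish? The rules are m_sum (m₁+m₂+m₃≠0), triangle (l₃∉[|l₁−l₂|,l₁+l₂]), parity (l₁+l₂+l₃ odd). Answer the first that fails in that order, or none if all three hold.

none

Σmᵢ = 0  ✓
l₃∈[|l₁−l₂|,l₁+l₂]=[2,10], have l₃=6  ✓
Σlᵢ = 16 ⇒ even  ✓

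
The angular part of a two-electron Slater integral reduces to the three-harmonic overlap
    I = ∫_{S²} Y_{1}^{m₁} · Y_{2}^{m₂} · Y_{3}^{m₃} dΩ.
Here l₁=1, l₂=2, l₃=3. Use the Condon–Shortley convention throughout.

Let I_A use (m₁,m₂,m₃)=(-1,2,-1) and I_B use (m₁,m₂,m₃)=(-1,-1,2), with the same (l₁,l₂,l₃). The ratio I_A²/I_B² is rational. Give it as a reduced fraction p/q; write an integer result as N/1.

1/10

l's match ⇒ only the (l;m) 3-j factors differ between A and B.
A: triangle coeff Δ(1,2,3) = 1/105; Σ_t [0,0]: t=0:+1/48 = 1/48; (3j)²=1/105 [(1 2 3; -1 2 -1)], sign=+1
B: triangle coeff Δ(1,2,3) = 1/105; Σ_t [0,0]: t=0:+1/12 = 1/12; (3j)²=2/21 [(1 2 3; -1 -1 2)], sign=-1
I_A²/I_B² = (1/105)/(2/21) = 1/10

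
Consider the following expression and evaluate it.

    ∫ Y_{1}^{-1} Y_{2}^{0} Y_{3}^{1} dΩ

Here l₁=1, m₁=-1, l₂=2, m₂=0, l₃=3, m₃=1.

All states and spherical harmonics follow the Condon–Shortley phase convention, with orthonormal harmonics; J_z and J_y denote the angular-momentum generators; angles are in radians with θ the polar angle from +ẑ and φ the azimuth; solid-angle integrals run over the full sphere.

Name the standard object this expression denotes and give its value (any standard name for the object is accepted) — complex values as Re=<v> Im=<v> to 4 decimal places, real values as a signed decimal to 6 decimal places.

Gaunt coefficient, -0.202301

This is a Gaunt coefficient — the integral of a triple product of spherical harmonics over the sphere.
m-sum 0 ✓  L=6 even ✓  1≤3≤3 ✓
Π(2lᵢ+1) = 3×5×7 = 105
triangle coeff Δ(1,2,3) = 1/105
Σ_t [0,0]: t=0:+1/4 = 1/4
(3j)²=3/35 [(1 2 3; 0 0 0)], sign=-1
Σ_t [0,0]: t=0:+1/8 = 1/8
(3j)²=2/35 [(1 2 3; -1 0 1)], sign=+1
⇒ 4πI² = 18/35
I = (-1)√(18/35/(4π)) = -0.20230066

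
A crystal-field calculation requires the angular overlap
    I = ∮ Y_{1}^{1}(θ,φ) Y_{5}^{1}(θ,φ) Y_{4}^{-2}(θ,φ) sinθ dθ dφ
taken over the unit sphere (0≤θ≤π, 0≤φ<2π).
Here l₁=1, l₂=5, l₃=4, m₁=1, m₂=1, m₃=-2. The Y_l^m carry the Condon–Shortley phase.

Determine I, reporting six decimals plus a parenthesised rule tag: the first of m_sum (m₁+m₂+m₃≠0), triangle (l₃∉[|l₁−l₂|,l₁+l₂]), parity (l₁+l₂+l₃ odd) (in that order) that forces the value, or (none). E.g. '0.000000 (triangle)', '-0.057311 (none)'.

m-sum 0 ✓  L=10 even ✓  4≤4≤6 ✓
Π(2lᵢ+1) = 3×11×9 = 297
triangle coeff Δ(1,5,4) = 1/495
Σ_t [1,1]: t=1:−1/576 = -1/576
(3j)²=5/99 [(1 5 4; 0 0 0)], sign=-1
Σ_t [0,0]: t=0:+1/2880 = 1/2880
(3j)²=2/165 [(1 5 4; 1 1 -2)], sign=+1
⇒ 4πI² = 2/11
I = (-1)√(2/11/(4π)) = -0.12028562
No selection rule forces the value: the integral is nonzero (none).

-0.120286 (none)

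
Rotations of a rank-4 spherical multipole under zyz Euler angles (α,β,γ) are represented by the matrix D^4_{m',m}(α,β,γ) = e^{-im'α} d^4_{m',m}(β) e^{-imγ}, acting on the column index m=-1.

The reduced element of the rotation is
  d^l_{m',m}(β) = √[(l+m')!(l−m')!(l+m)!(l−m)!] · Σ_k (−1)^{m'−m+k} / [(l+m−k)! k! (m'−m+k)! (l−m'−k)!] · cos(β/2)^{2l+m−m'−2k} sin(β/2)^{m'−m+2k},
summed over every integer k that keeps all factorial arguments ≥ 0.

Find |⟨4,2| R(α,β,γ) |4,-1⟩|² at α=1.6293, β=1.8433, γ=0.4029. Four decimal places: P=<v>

First d^4_{2,-1}(β=1.8433), then the phase factors e^{-i(2)α} and e^{-i(-1)γ}:
Half-angle: c=0.604507, s=0.796600. N=√(720·2·6·120)=1018.233765
k∈{0,1,2} keeps every argument non-negative
  k=0: (−1)^3·1018.2338/(72)·0.6045^5·0.7966^3 = -0.577087
  k=1: (−1)^4·1018.2338/(48)·0.6045^3·0.7966^5 = +1.503181
  k=2: (−1)^5·1018.2338/(240)·0.6045^1·0.7966^7 = -0.522059
d^4_{2,-1}(1.8433) = -0.577087 +1.503181 -0.522059 = +0.404034
|D^4_{2,-1}|² = |d^4_{2,-1}(β)|² = (+0.404034)² = 0.163244 (the z-rotation phases have unit modulus)

P=0.1632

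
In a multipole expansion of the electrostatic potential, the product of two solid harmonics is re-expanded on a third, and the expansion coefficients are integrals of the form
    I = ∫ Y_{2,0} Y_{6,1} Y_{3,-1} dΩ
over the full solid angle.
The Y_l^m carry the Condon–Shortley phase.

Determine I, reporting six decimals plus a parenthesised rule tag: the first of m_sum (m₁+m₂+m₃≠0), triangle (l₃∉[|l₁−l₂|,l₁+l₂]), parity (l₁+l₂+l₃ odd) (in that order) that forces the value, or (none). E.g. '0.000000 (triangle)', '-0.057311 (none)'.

0.000000 (triangle)

l₃=3 ∉ [4,8] — triangle fails ⇒ I = 0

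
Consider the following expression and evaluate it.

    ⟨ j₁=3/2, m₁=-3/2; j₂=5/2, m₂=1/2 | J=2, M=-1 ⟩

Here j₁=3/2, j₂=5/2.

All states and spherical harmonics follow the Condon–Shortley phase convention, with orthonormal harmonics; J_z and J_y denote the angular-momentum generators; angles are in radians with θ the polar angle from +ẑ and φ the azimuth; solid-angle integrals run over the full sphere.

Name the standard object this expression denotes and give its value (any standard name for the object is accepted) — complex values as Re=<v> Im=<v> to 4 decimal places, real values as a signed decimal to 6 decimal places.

Clebsch–Gordan coefficient, +√(9/28) ≈ +0.566947

This is a Clebsch–Gordan (vector-coupling) coefficient.
j₁+j₂−J=2  J+j₁−j₂=1  J−j₁+j₂=3  j₁+j₂+J+1=7
(j₁±m₁, j₂±m₂, J±M) = (0,3,3,2,1,3)
P² = 36/7
sum k=2..2:
  [2] +1/4 = 1/4
S = 1/4
C² = P²·S² = 9/28 ; C = +0.566947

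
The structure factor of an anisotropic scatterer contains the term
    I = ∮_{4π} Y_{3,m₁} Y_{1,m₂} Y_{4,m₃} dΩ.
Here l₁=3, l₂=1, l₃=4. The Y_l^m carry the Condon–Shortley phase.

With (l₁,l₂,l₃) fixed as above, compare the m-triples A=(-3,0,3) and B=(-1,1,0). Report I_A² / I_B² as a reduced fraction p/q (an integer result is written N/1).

7/6

Shared (l₁,l₂,l₃)=(3,1,4): N and (l;000)² cancel in I_A²/I_B².
A: Δ = 0!·6!·2!/9! = 1/252; Racah Σ t=0..0: t=0:+1/720 = 1/720; ⇒ 3j(3 1 4; -3 0 3)² = 1/36, sgn -1
B: Δ = 0!·6!·2!/9! = 1/252; Racah Σ t=0..0: t=0:+1/96 = 1/96; ⇒ 3j(3 1 4; -1 1 0)² = 1/42, sgn +1
I_A²/I_B² = (1/36)/(1/42) = 7/6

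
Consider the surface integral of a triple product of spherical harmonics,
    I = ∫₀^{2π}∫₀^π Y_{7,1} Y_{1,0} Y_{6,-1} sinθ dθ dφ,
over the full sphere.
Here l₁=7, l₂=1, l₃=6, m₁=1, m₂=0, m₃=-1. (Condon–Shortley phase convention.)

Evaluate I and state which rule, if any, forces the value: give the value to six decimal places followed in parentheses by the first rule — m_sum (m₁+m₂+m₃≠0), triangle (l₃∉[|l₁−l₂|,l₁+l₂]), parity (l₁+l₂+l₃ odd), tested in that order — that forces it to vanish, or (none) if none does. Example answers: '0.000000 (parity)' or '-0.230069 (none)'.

-0.242415 (none)

m-sum 0 ✓  L=14 even ✓  6≤6≤8 ✓
Π(2lᵢ+1) = 15×3×13 = 585
triangle coeff Δ(7,1,6) = 1/1365
Σ_t [1,1]: t=1:−1/518400 = -1/518400
(3j)²=7/195 [(7 1 6; 0 0 0)], sign=-1
Σ_t [1,1]: t=1:−1/604800 = -1/604800
(3j)²=16/455 [(7 1 6; 1 0 -1)], sign=+1
⇒ 4πI² = 48/65
I = (-1)√(48/65/(4π)) = -0.24241473
No selection rule forces the value: the integral is nonzero (none).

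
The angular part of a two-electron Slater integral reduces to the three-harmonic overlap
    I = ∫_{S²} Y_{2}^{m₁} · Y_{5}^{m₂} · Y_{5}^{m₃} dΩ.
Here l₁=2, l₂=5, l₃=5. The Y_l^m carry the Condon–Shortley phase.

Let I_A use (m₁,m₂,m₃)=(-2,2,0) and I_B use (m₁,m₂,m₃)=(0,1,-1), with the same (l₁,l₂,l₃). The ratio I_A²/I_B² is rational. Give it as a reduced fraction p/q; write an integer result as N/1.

Same 2,5,5: normalisation and zero-m 3j drop out of the ratio.
A: Δ: 2! 2! 8! / 13! → 1/38610; sum: t=2:+1/2880 = 1/2880; 3j²(2 5 5; -2 2 0) = Δ·Π!·Σ² = 14/429  (sign -1)
B: Δ: 2! 2! 8! / 13! → 1/38610; sum: t=0:+1/5760 t=1:−1/720 t=2:+1/2304 = -1/1280; 3j²(2 5 5; 0 1 -1) = Δ·Π!·Σ² = 27/1430  (sign -1)
I_A²/I_B² = (14/429)/(27/1430) = 140/81

140/81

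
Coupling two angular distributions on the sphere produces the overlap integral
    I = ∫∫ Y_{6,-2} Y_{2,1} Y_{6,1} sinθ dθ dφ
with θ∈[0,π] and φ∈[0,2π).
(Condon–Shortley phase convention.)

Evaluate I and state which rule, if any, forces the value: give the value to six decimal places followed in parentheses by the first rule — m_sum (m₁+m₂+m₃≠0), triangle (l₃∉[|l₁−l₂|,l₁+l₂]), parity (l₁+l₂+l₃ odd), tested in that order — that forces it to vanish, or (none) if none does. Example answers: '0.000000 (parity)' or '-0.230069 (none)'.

Checks pass: Σm=0; 14 even; l₃=6∈[4,8].
(2·6+1)(2·2+1)(2·6+1) = 845
Δ: 2! 10! 2! / 15! → 1/90090
sum: t=0:+1/69120 t=1:−1/14400 t=2:+1/69120 = -7/172800
3j²(6 2 6; 0 0 0) = Δ·Π!·Σ² = 14/715  (sign -1)
sum: t=1:−1/60480 t=2:+1/34560 = 1/80640
3j²(6 2 6; -2 1 1) = Δ·Π!·Σ² = 6/1001  (sign -1)
combine: 4πI² = 845·14/715·6/1001 = 12/121
take √, sign +1: I = 0.08883682
No selection rule forces the value: the integral is nonzero (none).

0.088837 (none)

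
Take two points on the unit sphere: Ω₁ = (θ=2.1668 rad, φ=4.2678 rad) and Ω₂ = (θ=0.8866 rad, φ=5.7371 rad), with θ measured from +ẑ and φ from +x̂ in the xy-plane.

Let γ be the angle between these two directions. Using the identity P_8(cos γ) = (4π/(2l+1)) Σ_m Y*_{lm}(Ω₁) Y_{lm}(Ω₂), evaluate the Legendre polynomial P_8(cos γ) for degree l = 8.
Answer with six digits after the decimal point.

-0.224521

Term-by-term m-sum for l=8 (normalisation 4π/17 = 0.739198):
  m=-8: Y*=(-0.103783, 0.045740)  Y=(-0.022587, -0.063108)  product (0.005231, 0.005516)
  m=-7: Y*=(-0.009067, 0.307579)  Y=(-0.169901, -0.137675)  product (0.043886, -0.051010)
  m=-6: Y*=(0.400964, 0.205728)  Y=(-0.403247, -0.054738)  product (-0.150426, -0.104907)
  m=-5: Y*=(0.243156, -0.185674)  Y=(-0.393950, 0.171770)  product (-0.063898, 0.114913)
  m=-4: Y*=(0.024161, 0.114729)  Y=(-0.069306, 0.098416)  product (-0.012966, -0.005574)
  m=-3: Y*=(0.356689, 0.086166)  Y=(0.020135, -0.298017)  product (0.032861, -0.104565)
  m=-2: Y*=(0.045384, -0.055937)  Y=(-0.135726, -0.261582)  product (-0.020792, -0.004280)
  m=-1: Y*=(0.143198, 0.300585)  Y=(0.149653, 0.090949)  product (-0.005908, 0.058007)
  m=+0: Y*=(0.124256, -0.000000)  Y=(0.324242, 0.000000)  product (0.040289, 0.000000)
  m=+1: Y*=(-0.143198, 0.300585)  Y=(-0.149653, 0.090949)  product (-0.005908, -0.058007)
  m=+2: Y*=(0.045384, 0.055937)  Y=(-0.135726, 0.261582)  product (-0.020792, 0.004280)
  m=+3: Y*=(-0.356689, 0.086166)  Y=(-0.020135, -0.298017)  product (0.032861, 0.104565)
  m=+4: Y*=(0.024161, -0.114729)  Y=(-0.069306, -0.098416)  product (-0.012966, 0.005574)
  m=+5: Y*=(-0.243156, -0.185674)  Y=(0.393950, 0.171770)  product (-0.063898, -0.114913)
  m=+6: Y*=(0.400964, -0.205728)  Y=(-0.403247, 0.054738)  product (-0.150426, 0.104907)
  m=+7: Y*=(0.009067, 0.307579)  Y=(0.169901, -0.137675)  product (0.043886, 0.051010)
  m=+8: Y*=(-0.103783, -0.045740)  Y=(-0.022587, 0.063108)  product (0.005231, -0.005516)
Total Σ_m = (-0.303736, 0.000000). Multiply by 0.739198: (-0.224521, 0.000000). P_8(cos γ) = -0.224521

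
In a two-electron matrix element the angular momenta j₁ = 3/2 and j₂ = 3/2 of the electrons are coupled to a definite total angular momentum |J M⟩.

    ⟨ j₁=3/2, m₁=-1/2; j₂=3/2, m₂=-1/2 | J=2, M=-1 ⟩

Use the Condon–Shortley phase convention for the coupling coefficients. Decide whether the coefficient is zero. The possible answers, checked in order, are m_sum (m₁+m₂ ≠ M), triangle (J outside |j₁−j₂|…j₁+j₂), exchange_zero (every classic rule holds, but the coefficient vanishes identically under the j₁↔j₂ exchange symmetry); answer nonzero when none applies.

m-sum: m₁+m₂ = -1/2+(-1/2) = -1, M = -1  ✓
triangle: |j₁−j₂| = 0 ≤ J = 2 ≤ j₁+j₂ = 3  ✓
exchange: j₁=j₂ and m₁=m₂, and (−1)^(j₁+j₂−J) = (−1)^1 = −1 forces ⟨j₁m₁;j₂m₂|JM⟩ = −⟨j₂m₂;j₁m₁|JM⟩ = −⟨j₁m₁;j₂m₂|JM⟩ ⇒ the coefficient vanishes identically
Racah sum check: Σ_k collapses to 0 ⇒ CG = 0

exchange_zero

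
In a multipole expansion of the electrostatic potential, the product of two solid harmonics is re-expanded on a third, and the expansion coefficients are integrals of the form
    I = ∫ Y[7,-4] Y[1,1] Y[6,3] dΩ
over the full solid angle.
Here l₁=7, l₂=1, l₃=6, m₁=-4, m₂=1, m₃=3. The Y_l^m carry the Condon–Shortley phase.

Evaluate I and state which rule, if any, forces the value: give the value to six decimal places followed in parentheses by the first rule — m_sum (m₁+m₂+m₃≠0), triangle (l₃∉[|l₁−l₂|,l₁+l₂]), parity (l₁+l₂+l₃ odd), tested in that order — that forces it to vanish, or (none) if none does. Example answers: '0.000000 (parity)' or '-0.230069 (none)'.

Rules hold: Σm=0, L=14 even, 6≤6≤8.
N = 15·3·13 = 585
Δ = 2!·12!·0!/15! = 1/1365
Racah Σ t=1..1: t=1:−1/518400 = -1/518400
⇒ 3j(7 1 6; 0 0 0)² = 7/195, sgn -1
Racah Σ t=2..2: t=2:+1/4354560 = 1/4354560
⇒ 3j(7 1 6; -4 1 3)² = 11/273, sgn -1
4πI² = N·(3j₀)²·(3jₘ)² = 11/13
I = +1·√(0.846154/4π) = 0.25948947
No selection rule forces the value: the integral is nonzero (none).

0.259489 (none)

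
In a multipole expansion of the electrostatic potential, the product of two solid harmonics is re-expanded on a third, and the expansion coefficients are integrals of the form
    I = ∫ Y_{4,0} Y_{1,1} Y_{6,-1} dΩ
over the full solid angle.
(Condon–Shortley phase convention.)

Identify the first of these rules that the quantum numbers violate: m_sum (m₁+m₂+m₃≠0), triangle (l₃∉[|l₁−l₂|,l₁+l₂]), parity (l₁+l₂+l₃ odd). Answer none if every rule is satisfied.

triangle

Σmᵢ = 0  ✓
l₃∈[|l₁−l₂|,l₁+l₂]=[3,5] required, l₃=6 fails  ✗
Σlᵢ = 11 ⇒ odd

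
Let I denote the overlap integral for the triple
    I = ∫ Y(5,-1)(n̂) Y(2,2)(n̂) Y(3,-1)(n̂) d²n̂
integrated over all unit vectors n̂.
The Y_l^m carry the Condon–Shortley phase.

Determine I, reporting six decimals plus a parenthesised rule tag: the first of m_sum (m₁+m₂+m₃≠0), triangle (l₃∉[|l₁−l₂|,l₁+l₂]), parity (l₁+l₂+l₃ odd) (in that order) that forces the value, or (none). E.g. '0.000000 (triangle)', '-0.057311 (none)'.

Rules hold: Σm=0, L=10 even, 3≤3≤7.
N = 11·5·7 = 385
Δ = 4!·6!·0!/11! = 1/2310
Racah Σ t=2..2: t=2:+1/144 = 1/144
⇒ 3j(5 2 3; 0 0 0)² = 10/231, sgn -1
Racah Σ t=4..4: t=4:+1/1152 = 1/1152
⇒ 3j(5 2 3; -1 2 -1)² = 1/154, sgn +1
4πI² = N·(3j₀)²·(3jₘ)² = 25/231
I = -1·√(0.108225/4π) = -0.09280237
No selection rule forces the value: the integral is nonzero (none).

-0.092802 (none)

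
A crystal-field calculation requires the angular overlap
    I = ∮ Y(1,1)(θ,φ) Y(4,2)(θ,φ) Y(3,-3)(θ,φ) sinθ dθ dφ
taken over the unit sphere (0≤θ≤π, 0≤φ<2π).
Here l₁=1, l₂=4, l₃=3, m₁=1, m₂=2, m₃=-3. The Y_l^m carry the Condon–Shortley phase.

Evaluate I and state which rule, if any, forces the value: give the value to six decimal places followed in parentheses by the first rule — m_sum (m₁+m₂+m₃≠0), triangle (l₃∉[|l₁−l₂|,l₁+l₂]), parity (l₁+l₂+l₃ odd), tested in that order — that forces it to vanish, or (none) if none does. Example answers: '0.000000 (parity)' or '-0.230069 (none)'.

0.061558 (none)

Rules hold: Σm=0, L=8 even, 3≤3≤5.
N = 3·9·7 = 189
Δ = 2!·0!·6!/9! = 1/252
Racah Σ t=1..1: t=1:−1/36 = -1/36
⇒ 3j(1 4 3; 0 0 0)² = 4/63, sgn +1
Racah Σ t=0..0: t=0:+1/1440 = 1/1440
⇒ 3j(1 4 3; 1 2 -3)² = 1/252, sgn +1
4πI² = N·(3j₀)²·(3jₘ)² = 1/21
I = +1·√(0.047619/4π) = 0.06155813
No selection rule forces the value: the integral is nonzero (none).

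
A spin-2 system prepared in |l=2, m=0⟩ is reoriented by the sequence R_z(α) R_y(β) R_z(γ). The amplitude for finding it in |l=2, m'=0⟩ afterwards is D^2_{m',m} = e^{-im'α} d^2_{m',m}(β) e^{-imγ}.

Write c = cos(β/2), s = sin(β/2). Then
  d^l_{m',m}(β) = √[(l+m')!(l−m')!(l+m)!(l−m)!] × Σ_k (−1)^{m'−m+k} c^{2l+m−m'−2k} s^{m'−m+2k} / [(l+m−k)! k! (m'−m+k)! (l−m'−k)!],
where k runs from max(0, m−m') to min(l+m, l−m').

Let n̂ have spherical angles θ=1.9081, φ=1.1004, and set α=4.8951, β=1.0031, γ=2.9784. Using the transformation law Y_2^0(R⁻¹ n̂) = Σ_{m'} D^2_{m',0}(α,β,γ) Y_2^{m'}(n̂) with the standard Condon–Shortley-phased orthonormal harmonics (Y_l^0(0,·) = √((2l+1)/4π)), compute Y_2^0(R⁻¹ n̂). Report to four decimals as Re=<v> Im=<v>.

Need the full column D^2_{m',0} for m'=−2..2 at α=4.8951, β=1.0031, γ=2.9784.
cos(β/2)=0.876838, sin(β/2)=0.480785
d^2_{-2,0}: single k=2 term ⇒ +0.435328;  D = -0.406585-0.155562i
d^2_{-1,0}: k∈[1..2] ⇒ +0.793936 -0.238698 = +0.555238;  D = +0.100885-0.545996i
d^2_{0,0}: k∈[0..2] ⇒ +0.591124 -0.710888 +0.053432 = -0.066332;  D = -0.066332+0.000000i
d^2_{1,0}: k∈[0..1] ⇒ -0.793936 +0.238698 = -0.555238;  D = -0.100885-0.545996i
d^2_{2,0}: single k=0 term ⇒ +0.435328;  D = -0.406585+0.155562i
Y_2^{m'}(θ=1.9081,φ=1.1004) and Σ D·Y over m':
  (-0.4066-0.1556i)·(-0.2026-0.2779i)  (+0.1009-0.5460i)·(-0.1094+0.2151i)  (-0.0663+0.0000i)·(-0.2118+0.0000i)  (-0.1009-0.5460i)·(+0.1094+0.2151i)  (-0.4066+0.1556i)·(-0.2026+0.2779i)
Y_2^0(R⁻¹ n̂) = +0.305141+0.000000i

Re=0.3051 Im=0.0000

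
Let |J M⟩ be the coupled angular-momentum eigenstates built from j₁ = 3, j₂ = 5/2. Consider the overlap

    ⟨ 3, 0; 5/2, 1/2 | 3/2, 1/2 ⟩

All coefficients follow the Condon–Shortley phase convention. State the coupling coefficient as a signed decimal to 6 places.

+0.338062  (= +√(4/35))

j₁+j₂−J=4  J+j₁−j₂=2  J−j₁+j₂=1  j₁+j₂+J+1=8
(j₁±m₁, j₂±m₂, J±M) = (3,3,3,2,2,1)
P² = 144/35
sum k=2..3:
  [2] +1/4 = 1/4
  [3] −1/12 = -1/12
S = 1/6
C² = P²·S² = 4/35 ; C = +0.338062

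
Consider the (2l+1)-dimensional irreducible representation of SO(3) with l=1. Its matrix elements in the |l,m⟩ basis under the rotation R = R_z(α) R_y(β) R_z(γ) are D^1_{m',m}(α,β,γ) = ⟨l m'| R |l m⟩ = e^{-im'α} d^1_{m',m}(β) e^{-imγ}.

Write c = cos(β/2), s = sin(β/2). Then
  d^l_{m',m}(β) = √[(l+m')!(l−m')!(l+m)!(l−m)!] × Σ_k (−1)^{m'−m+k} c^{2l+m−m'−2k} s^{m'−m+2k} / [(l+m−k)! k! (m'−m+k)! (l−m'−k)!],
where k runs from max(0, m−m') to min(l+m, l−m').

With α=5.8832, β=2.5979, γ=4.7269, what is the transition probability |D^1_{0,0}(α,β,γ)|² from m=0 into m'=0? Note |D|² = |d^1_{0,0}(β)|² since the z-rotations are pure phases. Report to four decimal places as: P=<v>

D^1_{0,0}(5.8832,2.5979,4.7269) = e^{-i·0·5.8832}·d^1_{0,0}(2.5979)·e^{-i·0·4.7269}. Compute d first:
With c≡cos(β/2)=0.268510 and s≡sin(β/2)=0.963277, N=[1·1·1·1]^{1/2}=1.000000
k∈{0,1} keeps every argument non-negative
  k=0: (−1)^0·1.0000/(1)·0.2685^2·0.9633^0 = +0.072098
  k=1: (−1)^1·1.0000/(1)·0.2685^0·0.9633^2 = -0.927902
d^1_{0,0}(2.5979) = +0.072098 -0.927902 = -0.855804
|D^1_{0,0}|² = |d^1_{0,0}(β)|² = (-0.855804)² = 0.732401 (the z-rotation phases have unit modulus)

P=0.7324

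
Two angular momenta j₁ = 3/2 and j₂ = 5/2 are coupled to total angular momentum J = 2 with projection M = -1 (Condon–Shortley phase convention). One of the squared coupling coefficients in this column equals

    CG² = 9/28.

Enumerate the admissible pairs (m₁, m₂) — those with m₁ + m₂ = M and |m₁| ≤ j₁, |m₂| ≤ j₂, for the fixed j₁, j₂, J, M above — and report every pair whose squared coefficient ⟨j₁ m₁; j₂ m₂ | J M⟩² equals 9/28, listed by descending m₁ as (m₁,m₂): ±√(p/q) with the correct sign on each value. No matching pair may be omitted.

(-3/2,1/2): +√(9/28)

Admissible pairs with m₁+m₂ = M = -1: (-3/2,1/2), (-1/2,-1/2), (1/2,-3/2), (3/2,-5/2)
  (m₁,m₂)=(3/2,-5/2): CG² = 5/14, CG = +√(5/14)
  (m₁,m₂)=(1/2,-3/2): CG² = 1/42, CG = +√(1/42)
  (m₁,m₂)=(-1/2,-1/2): CG² = 25/84, CG = −√(25/84)
  (m₁,m₂)=(-3/2,1/2): CG² = 9/28, CG = +√(9/28)   ← matches the target
Pairs with CG² = 9/28: (-3/2,1/2): +√(9/28)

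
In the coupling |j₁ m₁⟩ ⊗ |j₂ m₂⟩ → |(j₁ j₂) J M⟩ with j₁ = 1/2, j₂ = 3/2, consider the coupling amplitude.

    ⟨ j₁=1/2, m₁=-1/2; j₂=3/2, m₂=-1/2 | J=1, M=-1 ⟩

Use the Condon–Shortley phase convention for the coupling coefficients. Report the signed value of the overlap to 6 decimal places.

j₁+j₂−J=1  J+j₁−j₂=0  J−j₁+j₂=2  j₁+j₂+J+1=4
(j₁±m₁, j₂±m₂, J±M) = (0,1,1,2,0,2)
P² = 1
sum k=1..1:
  [1] −1/2 = -1/2
S = -1/2
C² = P²·S² = 1/4 ; C = -0.500000

−√(1/4) ≈ -0.500000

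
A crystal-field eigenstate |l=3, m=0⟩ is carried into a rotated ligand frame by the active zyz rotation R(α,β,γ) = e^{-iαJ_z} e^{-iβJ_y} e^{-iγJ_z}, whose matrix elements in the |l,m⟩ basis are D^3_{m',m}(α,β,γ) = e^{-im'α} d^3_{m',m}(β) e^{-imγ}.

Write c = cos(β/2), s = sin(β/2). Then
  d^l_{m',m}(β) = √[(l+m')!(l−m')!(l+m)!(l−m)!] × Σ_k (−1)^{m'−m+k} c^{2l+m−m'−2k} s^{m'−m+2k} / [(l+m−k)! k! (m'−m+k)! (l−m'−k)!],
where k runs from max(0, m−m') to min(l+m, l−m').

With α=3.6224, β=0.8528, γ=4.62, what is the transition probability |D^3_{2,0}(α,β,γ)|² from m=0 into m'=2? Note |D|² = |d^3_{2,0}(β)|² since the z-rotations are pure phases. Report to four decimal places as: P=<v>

P=0.2611

First d^3_{2,0}(β=0.8528), then the phase factors e^{-i(2)α} and e^{-i(0)γ}:
Half-angle: c=0.910461, s=0.413596. N=√(120·1·6·6)=65.726707
Admissible k: 0..1 (factorial args all ≥0)
  k=0: (−1)^2·65.7267/(12)·0.9105^4·0.4136^2 = +0.643810
  k=1: (−1)^3·65.7267/(12)·0.9105^2·0.4136^4 = -0.132858
d^3_{2,0}(0.8528) = +0.643810 -0.132858 = +0.510952
|D^3_{2,0}|² = |d^3_{2,0}(β)|² = (+0.510952)² = 0.261072 (the z-rotation phases have unit modulus)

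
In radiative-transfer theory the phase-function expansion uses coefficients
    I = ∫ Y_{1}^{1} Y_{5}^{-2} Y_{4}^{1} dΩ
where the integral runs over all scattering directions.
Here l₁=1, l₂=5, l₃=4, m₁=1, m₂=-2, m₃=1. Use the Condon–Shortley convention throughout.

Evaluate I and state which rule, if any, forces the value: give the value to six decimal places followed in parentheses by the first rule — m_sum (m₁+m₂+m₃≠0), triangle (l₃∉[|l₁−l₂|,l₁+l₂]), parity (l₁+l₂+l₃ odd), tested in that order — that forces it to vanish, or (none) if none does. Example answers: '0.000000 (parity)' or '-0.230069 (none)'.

m-sum 0 ✓  L=10 even ✓  4≤4≤6 ✓
Π(2lᵢ+1) = 3×11×9 = 297
triangle coeff Δ(1,5,4) = 1/495
Σ_t [1,1]: t=1:−1/576 = -1/576
(3j)²=5/99 [(1 5 4; 0 0 0)], sign=-1
Σ_t [0,0]: t=0:+1/1440 = 1/1440
(3j)²=7/165 [(1 5 4; 1 -2 1)], sign=-1
⇒ 4πI² = 7/11
I = (+1)√(7/11/(4π)) = 0.22503380
No selection rule forces the value: the integral is nonzero (none).

0.225034 (none)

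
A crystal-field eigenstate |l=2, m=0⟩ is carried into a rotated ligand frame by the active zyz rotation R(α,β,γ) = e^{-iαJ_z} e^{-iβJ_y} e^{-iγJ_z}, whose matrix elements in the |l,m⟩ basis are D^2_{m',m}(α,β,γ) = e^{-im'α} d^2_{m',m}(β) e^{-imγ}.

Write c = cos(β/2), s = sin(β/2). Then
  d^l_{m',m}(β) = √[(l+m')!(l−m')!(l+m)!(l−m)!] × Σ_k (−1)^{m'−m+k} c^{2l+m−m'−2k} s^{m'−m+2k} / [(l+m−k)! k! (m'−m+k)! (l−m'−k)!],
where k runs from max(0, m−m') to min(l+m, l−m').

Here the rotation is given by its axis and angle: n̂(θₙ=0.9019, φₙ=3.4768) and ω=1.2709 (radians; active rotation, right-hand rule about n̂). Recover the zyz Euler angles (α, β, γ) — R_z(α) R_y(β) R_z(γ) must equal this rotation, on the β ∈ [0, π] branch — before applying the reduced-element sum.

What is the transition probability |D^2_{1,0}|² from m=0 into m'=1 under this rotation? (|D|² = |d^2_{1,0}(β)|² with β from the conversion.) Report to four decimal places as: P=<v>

P=0.3268

Axis–angle → zyz. n̂ = (sinθₙcosφₙ, sinθₙsinφₙ, cosθₙ) = (-0.740843, -0.258075, +0.620121), ω = 1.2709.
R = I cosω + sinω [n̂]ₓ + (1−cosω) n̂n̂ᵀ gives
  R = [+0.682128, -0.457732, -0.570248; +0.727153, +0.342348, +0.595017; -0.077135, -0.820536, +0.566367]
β = atan2(√(R₁₃²+R₂₃²), R₃₃) = 0.968706; α = atan2(R₂₃, R₁₃) mod 2π = 2.334941; γ = atan2(R₃₂, −R₃₁) mod 2π = 4.806119
D^2_{1,0}(2.3349,0.9687,4.8061) = e^{-i·1·2.3349}·d^2_{1,0}(0.9687)·e^{-i·0·4.8061}. Compute d first:
c=cos(0.968706/2)=0.884976, s=sin(0.968706/2)=0.465636; N=√[6·1·2·2]=4.898979
The bounds max(0,m−m')=0 and min(l+m,l−m')=1 give 2 terms
  k=0: (−1)^1·4.8990/(2)·0.8850^3·0.4656^1 = -0.790528
  k=1: (−1)^2·4.8990/(2)·0.8850^1·0.4656^3 = +0.218850
d^2_{1,0}(0.9687) = -0.790528 +0.218850 = -0.571678
|D^2_{1,0}|² = |d^2_{1,0}(β)|² = (-0.571678)² = 0.326816 (the z-rotation phases have unit modulus)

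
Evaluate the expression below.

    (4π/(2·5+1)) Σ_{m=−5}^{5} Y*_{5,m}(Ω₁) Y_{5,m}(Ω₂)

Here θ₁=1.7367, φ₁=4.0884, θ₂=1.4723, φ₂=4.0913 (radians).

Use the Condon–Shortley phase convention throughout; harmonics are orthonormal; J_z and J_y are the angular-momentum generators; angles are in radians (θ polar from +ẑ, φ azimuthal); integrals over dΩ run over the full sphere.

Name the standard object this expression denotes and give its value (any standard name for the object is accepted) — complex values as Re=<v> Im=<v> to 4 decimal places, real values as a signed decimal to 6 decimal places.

Legendre polynomial (addition theorem), +0.539213

This sum is the spherical-harmonic addition theorem: it equals the Legendre polynomial P_l(cos γ) of the angle γ between the two directions.
Expand P_5 via completeness: Σ_{m} conj(Y_{5,m}) at Ω₁ times Y_{5,m} at Ω₂ —
  m=-5: Y*=-0.009376+0.433030i  Y=-0.016371-0.452697i  product +0.196185-0.002845i
  m=-4: Y*=+0.183180+0.137998i  Y=-0.112065+0.086479i  product -0.032462+0.000377i
  m=-3: Y*=-0.239154+0.074286i  Y=-0.298047-0.089744i  product +0.077946-0.000678i
  m=-2: Y*=-0.079302+0.237061i  Y=+0.051721+0.151684i  product -0.040060+0.000232i
  m=-1: Y*=-0.116978-0.162480i  Y=-0.160729+0.224622i  product +0.055298-0.000160i
  m=+0: Y*=-0.253738-0.000000i  Y=+0.164791+0.000000i  product -0.041814-0.000000i
  m=+1: Y*=+0.116978-0.162480i  Y=+0.160729+0.224622i  product +0.055298+0.000160i
  m=+2: Y*=-0.079302-0.237061i  Y=+0.051721-0.151684i  product -0.040060-0.000232i
  m=+3: Y*=+0.239154+0.074286i  Y=+0.298047-0.089744i  product +0.077946+0.000678i
  m=+4: Y*=+0.183180-0.137998i  Y=-0.112065-0.086479i  product -0.032462-0.000377i
  m=+5: Y*=+0.009376+0.433030i  Y=+0.016371-0.452697i  product +0.196185+0.002845i
Σ over m = +0.472001+0.000000i; ×(4π/11) → +0.539213+0.000000i. Real part: 0.539213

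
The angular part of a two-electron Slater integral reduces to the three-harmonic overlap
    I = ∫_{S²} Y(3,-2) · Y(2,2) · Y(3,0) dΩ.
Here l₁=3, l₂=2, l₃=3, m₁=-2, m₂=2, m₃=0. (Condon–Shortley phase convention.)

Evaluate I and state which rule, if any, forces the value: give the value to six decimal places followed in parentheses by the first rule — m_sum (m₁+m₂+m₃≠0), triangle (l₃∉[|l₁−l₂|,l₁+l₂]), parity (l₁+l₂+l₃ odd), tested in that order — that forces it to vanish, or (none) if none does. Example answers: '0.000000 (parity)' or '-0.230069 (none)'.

Rules hold: Σm=0, L=8 even, 1≤3≤5.
N = 7·5·7 = 245
Δ = 2!·4!·2!/9! = 1/3780
Racah Σ t=0..2: t=0:+1/24 t=1:−1/4 t=2:+1/24 = -1/6
⇒ 3j(3 2 3; 0 0 0)² = 4/105, sgn +1
Racah Σ t=2..2: t=2:+1/24 = 1/24
⇒ 3j(3 2 3; -2 2 0)² = 1/21, sgn -1
4πI² = N·(3j₀)²·(3jₘ)² = 4/9
I = -1·√(0.444444/4π) = -0.18806319
No selection rule forces the value: the integral is nonzero (none).

-0.188063 (none)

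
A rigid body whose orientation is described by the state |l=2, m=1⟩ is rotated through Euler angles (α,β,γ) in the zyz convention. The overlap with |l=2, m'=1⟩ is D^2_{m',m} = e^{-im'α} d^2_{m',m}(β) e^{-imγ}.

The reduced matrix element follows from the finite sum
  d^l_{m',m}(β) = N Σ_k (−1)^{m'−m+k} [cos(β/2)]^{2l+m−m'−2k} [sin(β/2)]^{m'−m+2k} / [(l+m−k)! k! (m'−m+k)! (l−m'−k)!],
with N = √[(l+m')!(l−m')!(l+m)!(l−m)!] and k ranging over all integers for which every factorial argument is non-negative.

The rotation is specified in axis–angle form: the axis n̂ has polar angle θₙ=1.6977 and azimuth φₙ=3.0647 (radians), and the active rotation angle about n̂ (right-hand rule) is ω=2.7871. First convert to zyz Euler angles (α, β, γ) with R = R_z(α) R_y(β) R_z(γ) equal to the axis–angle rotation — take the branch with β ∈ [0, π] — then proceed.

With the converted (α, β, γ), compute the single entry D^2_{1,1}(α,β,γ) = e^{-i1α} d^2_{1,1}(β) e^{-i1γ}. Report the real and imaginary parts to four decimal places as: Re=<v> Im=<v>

Axis–angle → zyz. n̂ = (sinθₙcosφₙ, sinθₙsinφₙ, cosθₙ) = (-0.989028, +0.076199, -0.126563), ω = 2.7871.
R = I cosω + sinω [n̂]ₓ + (1−cosω) n̂n̂ᵀ gives
  R = [+0.957708, -0.102108, +0.269016; -0.189972, -0.926571, +0.324617; +0.216116, -0.361994, -0.906782]
β = atan2(√(R₁₃²+R₂₃²), R₃₃) = 2.706384; α = atan2(R₂₃, R₁₃) mod 2π = 0.878789; γ = atan2(R₃₂, −R₃₁) mod 2π = 4.174167
D^2_{1,1}(0.8788,2.7064,4.1742) = e^{-i·1·0.8788}·d^2_{1,1}(2.7064)·e^{-i·1·4.1742}. Compute d first:
With c≡cos(β/2)=0.215891 and s≡sin(β/2)=0.976417, N=[6·1·6·1]^{1/2}=6.000000
k: max(0,(1)−(1))=0 … min(2+(1),2−(1))=1
  k=0: (−1)^0·6.0000/(6)·0.2159^4·0.9764^0 = +0.002172
  k=1: (−1)^1·6.0000/(2)·0.2159^2·0.9764^2 = -0.133310
d^2_{1,1}(2.7064) = +0.002172 -0.133310 = -0.131137
Attach z-rotation phases: D = e^{-i(1)(0.8788)}·(-0.131137)·e^{-i(1)(4.1742)} = -0.043803-0.123605i

Re=-0.0438 Im=-0.1236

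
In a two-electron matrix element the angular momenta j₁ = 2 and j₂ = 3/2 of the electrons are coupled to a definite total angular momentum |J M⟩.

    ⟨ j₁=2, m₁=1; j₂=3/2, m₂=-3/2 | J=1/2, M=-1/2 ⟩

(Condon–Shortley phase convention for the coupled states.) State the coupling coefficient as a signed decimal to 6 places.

√[2·3!1!0!/5! · 3!1!0!3!0!1!] = √(18/5)
  +(−1)^0/∏(0,3,1,0,0,0)! = 1/6  (running 1/6)
⟨..|..⟩ = √(18/5)·(1/6) = +0.316228

+√(1/10) = +0.316228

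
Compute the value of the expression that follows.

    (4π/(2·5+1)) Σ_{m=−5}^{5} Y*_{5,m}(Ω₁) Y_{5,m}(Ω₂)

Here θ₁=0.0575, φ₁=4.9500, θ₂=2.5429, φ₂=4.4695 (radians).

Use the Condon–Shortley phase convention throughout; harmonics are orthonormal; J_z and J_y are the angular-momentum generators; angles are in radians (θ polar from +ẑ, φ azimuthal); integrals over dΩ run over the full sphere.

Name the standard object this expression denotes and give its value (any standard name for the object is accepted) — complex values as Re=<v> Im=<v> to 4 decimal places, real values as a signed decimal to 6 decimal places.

Legendre polynomial (addition theorem), +0.404038

This sum is the spherical-harmonic addition theorem: it equals the Legendre polynomial P_l(cos γ) of the angle γ between the two directions.
Term-by-term m-sum for l=5 (normalisation 4π/11 = 1.142397):
  [-5]  conj(Y_{5,-5})(Ω₁) = 0.00000 - 0.00000j ; Y_{5,-5}(Ω₂) = -0.02473 + 0.00920j ; Δ = -0.00000 + 0.00000j
  [-4]  conj(Y_{5,-4})(Ω₁) = 0.00001 + 0.00001j ; Y_{5,-4}(Ω₂) = -0.06898 - 0.10099j ; Δ = 0.00000 - 0.00000j
  [-3]  conj(Y_{5,-3})(Ω₁) = -0.00034 + 0.00040j ; Y_{5,-3}(Ω₂) = 0.21199 - 0.23752j ; Δ = 0.00002 + 0.00017j
  [-2]  conj(Y_{5,-2})(Ω₁) = -0.00989 - 0.00509j ; Y_{5,-2}(Ω₂) = 0.41176 + 0.21740j ; Δ = -0.00297 - 0.00424j
  [-1]  conj(Y_{5,-1})(Ω₁) = 0.03426 - 0.14146j ; Y_{5,-1}(Ω₂) = -0.05320 + 0.21469j ; Δ = 0.02855 + 0.01488j
  [+0]  conj(Y_{5,0})(Ω₁) = 0.91254 + 0.00000j ; Y_{5,0}(Ω₂) = 0.33145 + 0.00000j ; Δ = 0.30247 + 0.00000j
  [+1]  conj(Y_{5,1})(Ω₁) = -0.03426 - 0.14146j ; Y_{5,1}(Ω₂) = 0.05320 + 0.21469j ; Δ = 0.02855 - 0.01488j
  [+2]  conj(Y_{5,2})(Ω₁) = -0.00989 + 0.00509j ; Y_{5,2}(Ω₂) = 0.41176 - 0.21740j ; Δ = -0.00297 + 0.00424j
  [+3]  conj(Y_{5,3})(Ω₁) = 0.00034 + 0.00040j ; Y_{5,3}(Ω₂) = -0.21199 - 0.23752j ; Δ = 0.00002 - 0.00017j
  [+4]  conj(Y_{5,4})(Ω₁) = 0.00001 - 0.00001j ; Y_{5,4}(Ω₂) = -0.06898 + 0.10099j ; Δ = 0.00000 + 0.00000j
  [+5]  conj(Y_{5,5})(Ω₁) = -0.00000 - 0.00000j ; Y_{5,5}(Ω₂) = 0.02473 + 0.00920j ; Δ = -0.00000 - 0.00000j
Σ over m = 0.35368 + 0.00000j; ×(4π/11) → 0.40404 + 0.00000j. Real part: 0.404038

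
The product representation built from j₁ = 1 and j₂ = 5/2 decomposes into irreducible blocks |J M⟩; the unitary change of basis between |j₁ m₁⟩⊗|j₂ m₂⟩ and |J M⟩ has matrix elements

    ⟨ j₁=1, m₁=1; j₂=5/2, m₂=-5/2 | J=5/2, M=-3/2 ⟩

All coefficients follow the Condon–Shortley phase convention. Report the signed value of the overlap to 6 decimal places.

+0.534522  (= +√(2/7))

triangle: 1!·1!·4!/7! = 24/5040
(j±m)!: 2!·0!·0!·5!·1!·4! = 5760
prefactor² = (2J+1)·Δ·N² = 1152/7
  k=0: +1/(0!·1!·0!·0!·1!·4!) = 1/24
Σ = 1/24  ⇒  CG² = 1152/7·(1/24)² = 2/7
CG = +√(2/7) = +0.534522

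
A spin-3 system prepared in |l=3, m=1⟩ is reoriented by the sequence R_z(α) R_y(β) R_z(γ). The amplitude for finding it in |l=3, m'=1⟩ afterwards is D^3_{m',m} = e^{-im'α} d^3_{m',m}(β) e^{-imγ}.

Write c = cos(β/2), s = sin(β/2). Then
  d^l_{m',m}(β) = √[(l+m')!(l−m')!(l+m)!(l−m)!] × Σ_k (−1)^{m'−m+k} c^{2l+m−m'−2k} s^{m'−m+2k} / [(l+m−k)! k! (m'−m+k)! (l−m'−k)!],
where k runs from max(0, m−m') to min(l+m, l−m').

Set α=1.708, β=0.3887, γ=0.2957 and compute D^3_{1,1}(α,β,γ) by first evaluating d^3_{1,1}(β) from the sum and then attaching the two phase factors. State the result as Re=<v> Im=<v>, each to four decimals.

Re=-0.2617 Im=-0.5662

D^3_{1,1}(1.7080,0.3887,0.2957) = e^{-i·1·1.7080}·d^3_{1,1}(0.3887)·e^{-i·1·0.2957}. Compute d first:
With c≡cos(β/2)=0.981173 and s≡sin(β/2)=0.193129, N=[24·2·24·2]^{1/2}=48.000000
The bounds max(0,m−m')=0 and min(l+m,l−m')=2 give 3 terms
  k=0: (−1)^0·48.0000/(48)·0.9812^6·0.1931^0 = +0.892225
  k=1: (−1)^1·48.0000/(6)·0.9812^4·0.1931^2 = -0.276546
  k=2: (−1)^2·48.0000/(8)·0.9812^2·0.1931^4 = +0.008036
d^3_{1,1}(0.3887) = +0.892225 -0.276546 +0.008036 = +0.623715
Phases: e^{-i·(1)·1.7080}=-0.136774-0.990602i, e^{-i·(1)·0.2957}=+0.956598-0.291410i ⇒ D=-0.261654-0.566179i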